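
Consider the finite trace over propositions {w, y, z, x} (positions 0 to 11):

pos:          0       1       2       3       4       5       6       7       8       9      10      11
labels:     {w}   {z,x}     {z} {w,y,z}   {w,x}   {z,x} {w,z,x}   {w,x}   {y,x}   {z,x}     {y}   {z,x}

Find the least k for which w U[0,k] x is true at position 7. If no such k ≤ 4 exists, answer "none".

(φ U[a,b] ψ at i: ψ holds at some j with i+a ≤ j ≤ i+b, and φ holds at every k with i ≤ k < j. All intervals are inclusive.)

0

Need earliest j ≥ 7 with x, and w at every k in [7,j-1].
  j=7: rhs holds (empty prefix). k = 0.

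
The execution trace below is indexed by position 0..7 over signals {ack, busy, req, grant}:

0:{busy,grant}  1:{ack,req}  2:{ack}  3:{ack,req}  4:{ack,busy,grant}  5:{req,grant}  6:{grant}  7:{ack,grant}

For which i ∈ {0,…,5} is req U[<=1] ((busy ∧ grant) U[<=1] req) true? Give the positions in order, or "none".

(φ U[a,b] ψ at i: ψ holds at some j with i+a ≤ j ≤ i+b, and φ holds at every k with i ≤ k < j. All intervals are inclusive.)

Evaluate at each i in [0,5]:
  i=0: ✓ (rhs at j=0)
  i=1: ✓ (rhs at j=1)
  i=2: ✗ (lhs fails at k=2 before rhs at j=3)
  i=3: ✓ (rhs at j=3)
  i=4: ✓ (rhs at j=4)
  i=5: ✓ (rhs at j=5)

0, 1, 3, 4, 5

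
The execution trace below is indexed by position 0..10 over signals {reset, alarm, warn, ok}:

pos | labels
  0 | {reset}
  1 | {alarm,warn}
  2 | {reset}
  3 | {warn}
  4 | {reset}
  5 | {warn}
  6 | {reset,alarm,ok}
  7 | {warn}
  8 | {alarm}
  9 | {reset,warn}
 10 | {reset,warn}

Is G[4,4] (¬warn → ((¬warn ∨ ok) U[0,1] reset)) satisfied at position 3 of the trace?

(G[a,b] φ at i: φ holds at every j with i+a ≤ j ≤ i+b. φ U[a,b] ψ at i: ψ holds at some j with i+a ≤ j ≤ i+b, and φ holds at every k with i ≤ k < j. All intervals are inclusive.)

Check (¬warn → ((¬warn ∨ ok) U[0,1] reset)) at every j in [7,7]:
  j=7: antecedent false → ✓
All positions satisfy it → formula holds.

Holds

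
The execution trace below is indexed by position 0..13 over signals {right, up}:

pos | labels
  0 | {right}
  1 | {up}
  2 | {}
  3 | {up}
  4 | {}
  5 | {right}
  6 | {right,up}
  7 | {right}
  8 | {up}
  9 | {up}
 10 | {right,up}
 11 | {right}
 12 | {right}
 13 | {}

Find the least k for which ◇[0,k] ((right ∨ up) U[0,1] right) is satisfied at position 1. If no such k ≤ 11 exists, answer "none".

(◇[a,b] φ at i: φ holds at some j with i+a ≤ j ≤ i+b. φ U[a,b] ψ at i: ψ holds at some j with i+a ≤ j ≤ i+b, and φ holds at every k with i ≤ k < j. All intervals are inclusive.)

4

Scan j = 1,2,… for ((right ∨ up) U[0,1] right):
  j=1: fails
  j=2: fails
  j=3: fails
  j=4: fails
  j=5: holds
First hit at j=5, so smallest k = 5-1 = 4.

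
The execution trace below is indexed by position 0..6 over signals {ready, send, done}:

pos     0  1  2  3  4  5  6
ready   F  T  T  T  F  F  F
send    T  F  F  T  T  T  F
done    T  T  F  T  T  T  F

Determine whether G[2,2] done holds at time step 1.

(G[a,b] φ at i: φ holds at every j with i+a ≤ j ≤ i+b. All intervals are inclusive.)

Check done at every j in [3,3]:
  j=3: true
All positions satisfy it → formula holds.

True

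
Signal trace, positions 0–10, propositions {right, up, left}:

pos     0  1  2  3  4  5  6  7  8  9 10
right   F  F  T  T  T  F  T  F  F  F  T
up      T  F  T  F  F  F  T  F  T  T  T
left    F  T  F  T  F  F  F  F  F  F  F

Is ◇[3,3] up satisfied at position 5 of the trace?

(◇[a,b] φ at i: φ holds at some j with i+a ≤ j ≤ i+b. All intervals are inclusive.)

Check up at each j in [8,8]:
  j=8: true
Found at j=8 → formula holds.

Holds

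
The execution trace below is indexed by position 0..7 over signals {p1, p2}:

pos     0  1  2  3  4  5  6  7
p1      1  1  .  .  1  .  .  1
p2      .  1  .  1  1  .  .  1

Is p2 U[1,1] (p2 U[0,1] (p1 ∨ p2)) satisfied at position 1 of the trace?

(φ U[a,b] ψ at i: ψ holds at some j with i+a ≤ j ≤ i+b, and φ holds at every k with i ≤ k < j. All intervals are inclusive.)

False

Need some j in [2,2] with (p2 U[0,1] (p1 ∨ p2)), and p2 at every k in [1,j-1].
  j=2: (p2 U[0,1] (p1 ∨ p2)) — fails.
No j in the window works → until fails.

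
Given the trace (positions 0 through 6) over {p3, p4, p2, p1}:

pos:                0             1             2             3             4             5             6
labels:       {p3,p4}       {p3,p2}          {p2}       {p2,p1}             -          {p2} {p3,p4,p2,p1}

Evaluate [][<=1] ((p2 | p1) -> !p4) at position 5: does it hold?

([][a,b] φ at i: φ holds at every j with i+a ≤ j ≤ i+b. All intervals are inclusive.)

No

Check ((p2 | p1) -> !p4) at every j in [5,6]:
  j=5: antecedent true; consequent true → ✓
  j=6: antecedent true; consequent false → ✗
Fails at j=6 → formula fails.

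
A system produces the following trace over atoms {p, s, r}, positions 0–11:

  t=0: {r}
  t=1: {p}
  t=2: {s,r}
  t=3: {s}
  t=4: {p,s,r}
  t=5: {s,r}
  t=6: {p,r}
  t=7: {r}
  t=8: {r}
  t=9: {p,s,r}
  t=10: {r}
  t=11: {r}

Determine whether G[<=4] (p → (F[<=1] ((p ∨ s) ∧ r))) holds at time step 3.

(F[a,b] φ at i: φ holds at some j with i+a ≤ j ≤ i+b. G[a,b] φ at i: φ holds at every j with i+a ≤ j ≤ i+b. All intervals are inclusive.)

Check (p → (F[<=1] ((p ∨ s) ∧ r))) at every j in [3,7]:
  j=3: antecedent false → ✓
  j=4: antecedent true; consequent holds (witness at 4) → ✓
  j=5: antecedent false → ✓
  j=6: antecedent true; consequent holds (witness at 6) → ✓
  j=7: antecedent false → ✓
All positions satisfy it → formula holds.

True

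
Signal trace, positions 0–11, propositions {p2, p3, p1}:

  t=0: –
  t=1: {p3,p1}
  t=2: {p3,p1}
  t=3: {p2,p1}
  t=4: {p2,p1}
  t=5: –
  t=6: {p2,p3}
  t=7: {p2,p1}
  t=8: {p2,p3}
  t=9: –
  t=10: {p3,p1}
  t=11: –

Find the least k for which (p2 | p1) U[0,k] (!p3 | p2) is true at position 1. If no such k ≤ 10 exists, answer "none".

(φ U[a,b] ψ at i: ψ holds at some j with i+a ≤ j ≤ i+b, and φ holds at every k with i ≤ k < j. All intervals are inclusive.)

2

Need earliest j ≥ 1 with (!p3 | p2), and (p2 | p1) at every k in [1,j-1].
  j=1: rhs fails.
  j=2: rhs fails.
  j=3: rhs holds; lhs holds on [1,2]. k = 2.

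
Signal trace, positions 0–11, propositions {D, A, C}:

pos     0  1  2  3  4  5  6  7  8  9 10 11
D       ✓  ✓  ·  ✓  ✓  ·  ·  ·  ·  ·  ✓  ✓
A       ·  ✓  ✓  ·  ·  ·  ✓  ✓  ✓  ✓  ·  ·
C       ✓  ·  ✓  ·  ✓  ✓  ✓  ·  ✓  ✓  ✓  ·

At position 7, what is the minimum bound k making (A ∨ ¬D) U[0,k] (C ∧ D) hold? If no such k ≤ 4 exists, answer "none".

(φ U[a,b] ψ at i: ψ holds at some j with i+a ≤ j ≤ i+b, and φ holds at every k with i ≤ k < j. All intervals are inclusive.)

3

Need earliest j ≥ 7 with (C ∧ D), and (A ∨ ¬D) at every k in [7,j-1].
  j=7: rhs fails.
  j=8: rhs fails.
  j=9: rhs fails.
  j=10: rhs holds; lhs holds on [7,9]. k = 3.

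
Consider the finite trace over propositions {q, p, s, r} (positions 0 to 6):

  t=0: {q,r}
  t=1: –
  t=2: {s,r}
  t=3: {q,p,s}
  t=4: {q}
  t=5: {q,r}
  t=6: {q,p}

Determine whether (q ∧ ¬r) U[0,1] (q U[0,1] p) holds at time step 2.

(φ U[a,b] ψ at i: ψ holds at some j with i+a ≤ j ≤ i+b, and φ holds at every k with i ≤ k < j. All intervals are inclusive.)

Need some j in [2,3] with (q U[0,1] p), and (q ∧ ¬r) at every k in [2,j-1].
  j=2: (q U[0,1] p) — fails.
  j=3: (q U[0,1] p) holds, but (q ∧ ¬r) fails at k=2 → not this j.
No j in the window works → until fails.

False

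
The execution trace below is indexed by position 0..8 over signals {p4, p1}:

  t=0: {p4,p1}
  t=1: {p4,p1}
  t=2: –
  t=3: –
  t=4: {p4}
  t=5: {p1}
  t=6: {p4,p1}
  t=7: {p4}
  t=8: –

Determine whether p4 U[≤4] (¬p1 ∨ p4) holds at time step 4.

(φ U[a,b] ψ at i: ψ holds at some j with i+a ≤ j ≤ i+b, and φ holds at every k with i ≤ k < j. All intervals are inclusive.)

Need some j in [4,8] with (¬p1 ∨ p4), and p4 at every k in [4,j-1].
  j=4: (¬p1 ∨ p4) holds; no prefix to check → satisfied.

Holds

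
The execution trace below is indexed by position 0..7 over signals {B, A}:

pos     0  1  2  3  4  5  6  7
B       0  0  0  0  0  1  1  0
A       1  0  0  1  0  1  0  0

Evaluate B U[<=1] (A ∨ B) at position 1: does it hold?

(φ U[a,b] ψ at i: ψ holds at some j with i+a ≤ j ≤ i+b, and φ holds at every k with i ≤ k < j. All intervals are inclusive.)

Does not hold

Need some j in [1,2] with (A ∨ B), and B at every k in [1,j-1].
  j=1: (A ∨ B) false.
  j=2: (A ∨ B) false.
No j in the window works → until fails.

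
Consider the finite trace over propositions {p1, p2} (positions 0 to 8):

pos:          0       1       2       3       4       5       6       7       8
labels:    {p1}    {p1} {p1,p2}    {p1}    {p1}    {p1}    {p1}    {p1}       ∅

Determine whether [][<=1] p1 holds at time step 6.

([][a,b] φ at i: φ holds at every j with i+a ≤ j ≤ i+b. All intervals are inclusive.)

Holds

Check p1 at every j in [6,7]:
  j=6: true
  j=7: true
All positions satisfy it → formula holds.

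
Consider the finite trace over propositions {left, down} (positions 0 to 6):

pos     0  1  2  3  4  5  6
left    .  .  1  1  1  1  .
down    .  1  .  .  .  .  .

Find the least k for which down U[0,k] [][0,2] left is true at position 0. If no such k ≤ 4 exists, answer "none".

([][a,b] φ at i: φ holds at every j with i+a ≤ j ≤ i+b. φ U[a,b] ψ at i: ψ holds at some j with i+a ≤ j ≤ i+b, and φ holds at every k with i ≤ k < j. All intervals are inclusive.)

Need earliest j ≥ 0 with [][0,2] left, and down at every k in [0,j-1].
  j=0: rhs fails.
  j=1: rhs fails.
  j=2: rhs holds but lhs fails at k=0.
  j=3: rhs holds but lhs fails at k=0.
  j=4: rhs fails.
No witness within the range → none.

none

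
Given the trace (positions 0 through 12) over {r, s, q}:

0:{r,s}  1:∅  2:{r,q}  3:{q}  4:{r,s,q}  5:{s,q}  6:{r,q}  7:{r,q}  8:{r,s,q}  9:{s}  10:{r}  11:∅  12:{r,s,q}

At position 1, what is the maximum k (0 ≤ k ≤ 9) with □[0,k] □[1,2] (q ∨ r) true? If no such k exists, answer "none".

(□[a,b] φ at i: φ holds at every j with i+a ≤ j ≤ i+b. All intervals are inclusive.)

5

□[1,2] (q ∨ r) must hold from j=1 onward; find where it first fails.
  j=1: holds
  j=2: holds
  j=3: holds
  j=4: holds
  j=5: holds
  j=6: holds
  j=7: fails
Holds on [1,6], so largest k = 5.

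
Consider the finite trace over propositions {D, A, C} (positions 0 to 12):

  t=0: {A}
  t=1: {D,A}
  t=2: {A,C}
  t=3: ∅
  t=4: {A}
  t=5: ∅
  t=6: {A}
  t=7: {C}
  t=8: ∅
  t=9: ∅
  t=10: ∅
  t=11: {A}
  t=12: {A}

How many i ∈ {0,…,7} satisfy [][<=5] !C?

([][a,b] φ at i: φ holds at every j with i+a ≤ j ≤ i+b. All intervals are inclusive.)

Evaluate at each i in [0,7]:
  i=0: ✗ (fails at j=2)
  i=1: ✗ (fails at j=2)
  i=2: ✗ (fails at j=2)
  i=3: ✗ (fails at j=7)
  i=4: ✗ (fails at j=7)
  i=5: ✗ (fails at j=7)
  i=6: ✗ (fails at j=7)
  i=7: ✗ (fails at j=7)
Positions where it holds: {} → 0.

0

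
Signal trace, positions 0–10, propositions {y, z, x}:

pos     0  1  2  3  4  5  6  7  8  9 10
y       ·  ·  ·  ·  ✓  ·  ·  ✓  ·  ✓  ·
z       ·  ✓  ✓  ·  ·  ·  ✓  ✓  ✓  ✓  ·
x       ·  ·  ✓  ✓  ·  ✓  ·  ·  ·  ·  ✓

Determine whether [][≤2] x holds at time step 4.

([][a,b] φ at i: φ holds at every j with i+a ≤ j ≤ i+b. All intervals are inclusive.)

Check x at every j in [4,6]:
  j=4: false
  j=5: true
  j=6: false
Fails at j=4 → formula fails.

Does not hold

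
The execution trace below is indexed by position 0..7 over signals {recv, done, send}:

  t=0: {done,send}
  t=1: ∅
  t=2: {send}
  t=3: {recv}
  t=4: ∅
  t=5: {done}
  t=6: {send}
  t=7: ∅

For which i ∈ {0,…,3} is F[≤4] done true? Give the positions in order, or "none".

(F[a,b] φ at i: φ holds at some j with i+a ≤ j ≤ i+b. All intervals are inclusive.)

0, 1, 2, 3

Evaluate at each i in [0,3]:
  i=0: ✓ (witness j=0)
  i=1: ✓ (witness j=5)
  i=2: ✓ (witness j=5)
  i=3: ✓ (witness j=5)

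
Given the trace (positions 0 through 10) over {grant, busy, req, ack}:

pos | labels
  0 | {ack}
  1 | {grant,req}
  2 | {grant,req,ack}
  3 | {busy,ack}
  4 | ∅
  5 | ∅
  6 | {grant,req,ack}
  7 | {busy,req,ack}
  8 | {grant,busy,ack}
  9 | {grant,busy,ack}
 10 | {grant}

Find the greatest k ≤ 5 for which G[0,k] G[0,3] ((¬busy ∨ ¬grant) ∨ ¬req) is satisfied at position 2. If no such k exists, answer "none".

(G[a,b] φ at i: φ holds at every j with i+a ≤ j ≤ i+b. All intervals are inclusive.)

5

G[0,3] ((¬busy ∨ ¬grant) ∨ ¬req) must hold from j=2 onward; find where it first fails.
  j=2: holds
  j=3: holds
  j=4: holds
  j=5: holds
  j=6: holds
  j=7: holds
Holds through j=7; largest k = 5.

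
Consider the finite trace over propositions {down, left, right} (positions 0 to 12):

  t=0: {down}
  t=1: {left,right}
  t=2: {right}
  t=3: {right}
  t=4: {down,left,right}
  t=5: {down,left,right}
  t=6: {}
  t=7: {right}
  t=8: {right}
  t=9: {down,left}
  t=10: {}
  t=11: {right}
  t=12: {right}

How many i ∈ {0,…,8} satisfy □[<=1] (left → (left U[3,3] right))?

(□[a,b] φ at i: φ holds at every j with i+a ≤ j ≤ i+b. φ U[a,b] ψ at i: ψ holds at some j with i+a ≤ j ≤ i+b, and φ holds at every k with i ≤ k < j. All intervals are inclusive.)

3

Evaluate at each i in [0,8]:
  i=0: ✗ (fails at j=1)
  i=1: ✗ (fails at j=1)
  i=2: ✓ (all of [2,3])
  i=3: ✗ (fails at j=4)
  i=4: ✗ (fails at j=4)
  i=5: ✗ (fails at j=5)
  i=6: ✓ (all of [6,7])
  i=7: ✓ (all of [7,8])
  i=8: ✗ (fails at j=9)
Positions where it holds: {2, 6, 7} → 3.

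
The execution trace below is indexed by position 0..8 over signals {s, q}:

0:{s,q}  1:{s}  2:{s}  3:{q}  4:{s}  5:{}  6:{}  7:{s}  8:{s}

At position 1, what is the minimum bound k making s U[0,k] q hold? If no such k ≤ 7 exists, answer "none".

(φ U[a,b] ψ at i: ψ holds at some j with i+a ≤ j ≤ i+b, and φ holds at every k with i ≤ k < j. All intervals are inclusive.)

Need earliest j ≥ 1 with q, and s at every k in [1,j-1].
  j=1: rhs fails.
  j=2: rhs fails.
  j=3: rhs holds; lhs holds on [1,2]. k = 2.

2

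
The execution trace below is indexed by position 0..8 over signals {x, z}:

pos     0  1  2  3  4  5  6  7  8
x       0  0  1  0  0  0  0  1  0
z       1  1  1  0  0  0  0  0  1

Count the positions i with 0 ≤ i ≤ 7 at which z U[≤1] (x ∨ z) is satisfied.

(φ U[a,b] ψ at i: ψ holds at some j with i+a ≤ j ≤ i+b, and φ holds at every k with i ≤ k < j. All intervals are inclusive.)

Evaluate at each i in [0,7]:
  i=0: ✓ (rhs at j=0)
  i=1: ✓ (rhs at j=1)
  i=2: ✓ (rhs at j=2)
  i=3: ✗ (no rhs in [3,4])
  i=4: ✗ (no rhs in [4,5])
  i=5: ✗ (no rhs in [5,6])
  i=6: ✗ (lhs fails at k=6 before rhs at j=7)
  i=7: ✓ (rhs at j=7)
Positions where it holds: {0, 1, 2, 7} → 4.

4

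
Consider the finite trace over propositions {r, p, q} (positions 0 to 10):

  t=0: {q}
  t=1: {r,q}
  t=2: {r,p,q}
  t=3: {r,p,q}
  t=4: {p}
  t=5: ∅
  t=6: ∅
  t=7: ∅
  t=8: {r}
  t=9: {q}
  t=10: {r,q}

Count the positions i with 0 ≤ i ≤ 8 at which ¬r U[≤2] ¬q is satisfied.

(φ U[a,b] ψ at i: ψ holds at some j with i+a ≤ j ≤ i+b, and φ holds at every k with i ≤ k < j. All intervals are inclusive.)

Evaluate at each i in [0,8]:
  i=0: ✗ (no rhs in [0,2])
  i=1: ✗ (no rhs in [1,3])
  i=2: ✗ (lhs fails at k=2 before rhs at j=4)
  i=3: ✗ (lhs fails at k=3 before rhs at j=4)
  i=4: ✓ (rhs at j=4)
  i=5: ✓ (rhs at j=5)
  i=6: ✓ (rhs at j=6)
  i=7: ✓ (rhs at j=7)
  i=8: ✓ (rhs at j=8)
Positions where it holds: {4, 5, 6, 7, 8} → 5.

5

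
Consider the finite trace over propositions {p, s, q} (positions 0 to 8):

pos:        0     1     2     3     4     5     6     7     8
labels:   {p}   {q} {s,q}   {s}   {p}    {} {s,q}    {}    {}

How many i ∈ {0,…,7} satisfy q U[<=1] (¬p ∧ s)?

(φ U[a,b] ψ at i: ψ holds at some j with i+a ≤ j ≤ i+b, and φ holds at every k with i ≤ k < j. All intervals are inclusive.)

Evaluate at each i in [0,7]:
  i=0: ✗ (no rhs in [0,1])
  i=1: ✓ (rhs at j=2; lhs holds on [1,1])
  i=2: ✓ (rhs at j=2)
  i=3: ✓ (rhs at j=3)
  i=4: ✗ (no rhs in [4,5])
  i=5: ✗ (lhs fails at k=5 before rhs at j=6)
  i=6: ✓ (rhs at j=6)
  i=7: ✗ (no rhs in [7,8])
Positions where it holds: {1, 2, 3, 6} → 4.

4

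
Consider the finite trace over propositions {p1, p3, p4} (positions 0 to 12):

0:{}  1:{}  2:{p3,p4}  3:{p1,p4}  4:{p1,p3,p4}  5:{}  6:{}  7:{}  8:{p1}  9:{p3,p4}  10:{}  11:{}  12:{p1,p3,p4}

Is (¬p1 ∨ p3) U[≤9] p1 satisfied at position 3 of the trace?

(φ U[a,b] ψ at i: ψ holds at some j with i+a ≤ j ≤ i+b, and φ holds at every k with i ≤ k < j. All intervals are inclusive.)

Need some j in [3,12] with p1, and (¬p1 ∨ p3) at every k in [3,j-1].
  j=3: p1 holds; no prefix to check → satisfied.

Holds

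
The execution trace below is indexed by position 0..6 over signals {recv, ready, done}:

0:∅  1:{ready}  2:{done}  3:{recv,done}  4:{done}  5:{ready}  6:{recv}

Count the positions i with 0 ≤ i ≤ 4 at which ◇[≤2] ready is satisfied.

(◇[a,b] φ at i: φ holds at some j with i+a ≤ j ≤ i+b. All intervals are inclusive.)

4

Evaluate at each i in [0,4]:
  i=0: ✓ (witness j=1)
  i=1: ✓ (witness j=1)
  i=2: ✗ (none in [2,4])
  i=3: ✓ (witness j=5)
  i=4: ✓ (witness j=5)
Positions where it holds: {0, 1, 3, 4} → 4.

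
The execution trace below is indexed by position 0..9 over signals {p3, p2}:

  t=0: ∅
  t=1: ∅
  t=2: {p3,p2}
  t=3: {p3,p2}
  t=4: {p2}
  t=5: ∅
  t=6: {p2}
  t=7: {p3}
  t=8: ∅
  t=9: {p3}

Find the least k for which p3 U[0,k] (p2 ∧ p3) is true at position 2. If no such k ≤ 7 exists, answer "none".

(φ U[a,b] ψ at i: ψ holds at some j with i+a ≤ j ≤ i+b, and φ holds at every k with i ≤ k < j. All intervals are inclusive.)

0

Need earliest j ≥ 2 with (p2 ∧ p3), and p3 at every k in [2,j-1].
  j=2: rhs holds (empty prefix). k = 0.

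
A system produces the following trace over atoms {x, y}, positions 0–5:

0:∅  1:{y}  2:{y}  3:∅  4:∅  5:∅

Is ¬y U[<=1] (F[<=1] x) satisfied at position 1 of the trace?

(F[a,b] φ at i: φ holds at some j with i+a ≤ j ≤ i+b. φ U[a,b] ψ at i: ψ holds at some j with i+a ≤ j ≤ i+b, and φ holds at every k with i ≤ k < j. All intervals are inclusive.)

Does not hold

Need some j in [1,2] with F[<=1] x, and ¬y at every k in [1,j-1].
  j=1: F[<=1] x — fails (none in [1,2]).
  j=2: F[<=1] x — fails (none in [2,3]).
No j in the window works → until fails.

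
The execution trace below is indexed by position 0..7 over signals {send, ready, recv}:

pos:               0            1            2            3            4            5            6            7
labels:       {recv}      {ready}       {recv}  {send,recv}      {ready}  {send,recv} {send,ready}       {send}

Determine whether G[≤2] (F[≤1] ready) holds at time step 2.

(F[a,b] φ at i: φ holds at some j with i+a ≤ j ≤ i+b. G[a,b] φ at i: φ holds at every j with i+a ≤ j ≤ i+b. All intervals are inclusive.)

Check F[≤1] ready at every j in [2,4]:
  j=2: fails (none in [2,3])
  j=3: holds (witness at 4)
  j=4: holds (witness at 4)
Fails at j=2 → formula fails.

False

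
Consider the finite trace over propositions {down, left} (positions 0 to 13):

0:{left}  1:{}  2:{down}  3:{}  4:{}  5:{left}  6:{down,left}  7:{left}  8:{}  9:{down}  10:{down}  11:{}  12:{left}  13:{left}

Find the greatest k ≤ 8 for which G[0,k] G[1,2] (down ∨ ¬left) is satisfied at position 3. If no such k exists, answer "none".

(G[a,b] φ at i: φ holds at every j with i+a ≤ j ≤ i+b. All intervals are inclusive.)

none

G[1,2] (down ∨ ¬left) must hold from j=3 onward; find where it first fails.
  j=3: fails → no k works.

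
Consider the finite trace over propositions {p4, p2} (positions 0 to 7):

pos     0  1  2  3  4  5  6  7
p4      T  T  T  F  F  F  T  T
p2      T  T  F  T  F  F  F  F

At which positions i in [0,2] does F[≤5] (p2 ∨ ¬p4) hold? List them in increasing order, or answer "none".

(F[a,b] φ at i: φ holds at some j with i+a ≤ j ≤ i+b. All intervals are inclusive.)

0, 1, 2

Evaluate at each i in [0,2]:
  i=0: ✓ (witness j=0)
  i=1: ✓ (witness j=1)
  i=2: ✓ (witness j=3)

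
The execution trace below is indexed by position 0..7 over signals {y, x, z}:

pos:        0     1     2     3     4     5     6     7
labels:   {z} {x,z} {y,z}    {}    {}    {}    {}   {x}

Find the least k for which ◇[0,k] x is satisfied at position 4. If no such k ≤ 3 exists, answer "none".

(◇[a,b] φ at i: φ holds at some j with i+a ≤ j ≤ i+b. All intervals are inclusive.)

Scan j = 4,5,… for x:
  j=4: fails
  j=5: fails
  j=6: fails
  j=7: holds
First hit at j=7, so smallest k = 7-4 = 3.

3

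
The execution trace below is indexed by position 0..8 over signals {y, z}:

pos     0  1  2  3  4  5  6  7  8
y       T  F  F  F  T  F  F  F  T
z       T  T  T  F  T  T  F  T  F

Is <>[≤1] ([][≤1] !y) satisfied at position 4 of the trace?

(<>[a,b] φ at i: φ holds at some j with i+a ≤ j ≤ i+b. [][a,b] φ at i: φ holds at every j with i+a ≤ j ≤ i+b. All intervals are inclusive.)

Check [][≤1] !y at each j in [4,5]:
  j=4: fails at 4
  j=5: holds on [5,6]
Found at j=5 → formula holds.

Yes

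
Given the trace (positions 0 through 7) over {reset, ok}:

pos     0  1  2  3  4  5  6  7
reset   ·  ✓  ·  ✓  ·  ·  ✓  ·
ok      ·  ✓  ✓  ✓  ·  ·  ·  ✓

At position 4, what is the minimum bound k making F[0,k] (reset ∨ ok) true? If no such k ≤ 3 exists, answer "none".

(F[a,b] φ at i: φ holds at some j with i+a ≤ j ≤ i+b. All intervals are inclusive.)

2

Scan j = 4,5,… for (reset ∨ ok):
  j=4: fails
  j=5: fails
  j=6: holds
First hit at j=6, so smallest k = 6-4 = 2.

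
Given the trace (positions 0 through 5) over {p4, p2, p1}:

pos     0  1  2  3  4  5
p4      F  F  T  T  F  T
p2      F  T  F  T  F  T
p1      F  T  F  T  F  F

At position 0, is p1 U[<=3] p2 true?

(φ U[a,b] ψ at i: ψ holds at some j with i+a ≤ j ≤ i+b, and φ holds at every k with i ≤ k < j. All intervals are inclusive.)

Need some j in [0,3] with p2, and p1 at every k in [0,j-1].
  j=0: p2 false.
  j=1: p2 holds, but p1 fails at k=0 → not this j.
  j=2: p2 false.
  j=3: p2 holds, but p1 fails at k=0 → not this j.
No j in the window works → until fails.

No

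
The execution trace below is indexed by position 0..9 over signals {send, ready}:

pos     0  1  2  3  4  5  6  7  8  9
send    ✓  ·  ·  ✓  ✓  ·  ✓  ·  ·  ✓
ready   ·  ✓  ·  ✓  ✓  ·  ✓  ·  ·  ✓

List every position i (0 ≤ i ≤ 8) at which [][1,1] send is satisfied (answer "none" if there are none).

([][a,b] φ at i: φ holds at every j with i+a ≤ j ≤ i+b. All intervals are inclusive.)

2, 3, 5, 8

Evaluate at each i in [0,8]:
  i=0: ✗ (fails at j=1)
  i=1: ✗ (fails at j=2)
  i=2: ✓ (all of [3,3])
  i=3: ✓ (all of [4,4])
  i=4: ✗ (fails at j=5)
  i=5: ✓ (all of [6,6])
  i=6: ✗ (fails at j=7)
  i=7: ✗ (fails at j=8)
  i=8: ✓ (all of [9,9])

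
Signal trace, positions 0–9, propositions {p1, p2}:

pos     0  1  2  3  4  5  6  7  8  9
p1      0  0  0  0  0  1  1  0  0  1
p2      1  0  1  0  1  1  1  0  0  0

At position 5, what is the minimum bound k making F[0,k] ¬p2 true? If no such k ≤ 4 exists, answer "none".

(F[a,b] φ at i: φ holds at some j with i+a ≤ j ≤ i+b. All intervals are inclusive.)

2

Scan j = 5,6,… for ¬p2:
  j=5: fails
  j=6: fails
  j=7: holds
First hit at j=7, so smallest k = 7-5 = 2.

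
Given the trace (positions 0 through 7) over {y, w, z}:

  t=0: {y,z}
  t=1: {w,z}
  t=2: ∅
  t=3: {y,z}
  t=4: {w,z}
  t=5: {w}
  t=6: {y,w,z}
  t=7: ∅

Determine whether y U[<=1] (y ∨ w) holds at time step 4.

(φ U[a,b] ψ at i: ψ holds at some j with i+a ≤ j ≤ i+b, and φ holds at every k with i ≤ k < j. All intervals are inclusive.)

Holds

Need some j in [4,5] with (y ∨ w), and y at every k in [4,j-1].
  j=4: (y ∨ w) holds; no prefix to check → satisfied.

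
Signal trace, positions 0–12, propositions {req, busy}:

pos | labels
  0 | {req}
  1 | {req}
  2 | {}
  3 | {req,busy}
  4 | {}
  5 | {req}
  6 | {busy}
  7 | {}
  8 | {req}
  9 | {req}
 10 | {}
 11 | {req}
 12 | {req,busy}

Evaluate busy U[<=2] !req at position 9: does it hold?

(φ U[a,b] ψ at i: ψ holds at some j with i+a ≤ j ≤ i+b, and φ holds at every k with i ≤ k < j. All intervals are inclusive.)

False

Need some j in [9,11] with !req, and busy at every k in [9,j-1].
  j=9: !req false.
  j=10: !req holds, but busy fails at k=9 → not this j.
  j=11: !req false.
No j in the window works → until fails.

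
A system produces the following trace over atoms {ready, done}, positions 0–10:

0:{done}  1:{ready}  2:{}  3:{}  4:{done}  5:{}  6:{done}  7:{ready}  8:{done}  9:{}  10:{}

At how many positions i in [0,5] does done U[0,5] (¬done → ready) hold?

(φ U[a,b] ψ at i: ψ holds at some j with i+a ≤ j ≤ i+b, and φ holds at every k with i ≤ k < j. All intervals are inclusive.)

Evaluate at each i in [0,5]:
  i=0: ✓ (rhs at j=0)
  i=1: ✓ (rhs at j=1)
  i=2: ✗ (lhs fails at k=2 before rhs at j=4)
  i=3: ✗ (lhs fails at k=3 before rhs at j=4)
  i=4: ✓ (rhs at j=4)
  i=5: ✗ (lhs fails at k=5 before rhs at j=6)
Positions where it holds: {0, 1, 4} → 3.

3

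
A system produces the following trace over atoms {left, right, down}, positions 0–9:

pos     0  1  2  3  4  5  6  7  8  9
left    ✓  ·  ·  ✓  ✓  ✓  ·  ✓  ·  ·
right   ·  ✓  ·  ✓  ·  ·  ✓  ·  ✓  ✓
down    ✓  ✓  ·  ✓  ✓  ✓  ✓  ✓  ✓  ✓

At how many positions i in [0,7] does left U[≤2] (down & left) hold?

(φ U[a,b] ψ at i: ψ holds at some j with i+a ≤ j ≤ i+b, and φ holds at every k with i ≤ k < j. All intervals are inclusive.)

5

Evaluate at each i in [0,7]:
  i=0: ✓ (rhs at j=0)
  i=1: ✗ (lhs fails at k=1 before rhs at j=3)
  i=2: ✗ (lhs fails at k=2 before rhs at j=3)
  i=3: ✓ (rhs at j=3)
  i=4: ✓ (rhs at j=4)
  i=5: ✓ (rhs at j=5)
  i=6: ✗ (lhs fails at k=6 before rhs at j=7)
  i=7: ✓ (rhs at j=7)
Positions where it holds: {0, 3, 4, 5, 7} → 5.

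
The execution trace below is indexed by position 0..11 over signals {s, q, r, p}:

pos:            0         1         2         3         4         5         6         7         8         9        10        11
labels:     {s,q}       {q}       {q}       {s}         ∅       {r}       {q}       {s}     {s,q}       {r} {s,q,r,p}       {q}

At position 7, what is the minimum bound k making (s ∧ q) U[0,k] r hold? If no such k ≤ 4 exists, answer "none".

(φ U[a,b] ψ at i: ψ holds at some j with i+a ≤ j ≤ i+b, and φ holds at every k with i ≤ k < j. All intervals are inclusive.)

none

Need earliest j ≥ 7 with r, and (s ∧ q) at every k in [7,j-1].
  j=7: rhs fails.
  j=8: rhs fails.
  j=9: rhs holds but lhs fails at k=7.
  j=10: rhs holds but lhs fails at k=7.
  j=11: rhs fails.
No witness within the range → none.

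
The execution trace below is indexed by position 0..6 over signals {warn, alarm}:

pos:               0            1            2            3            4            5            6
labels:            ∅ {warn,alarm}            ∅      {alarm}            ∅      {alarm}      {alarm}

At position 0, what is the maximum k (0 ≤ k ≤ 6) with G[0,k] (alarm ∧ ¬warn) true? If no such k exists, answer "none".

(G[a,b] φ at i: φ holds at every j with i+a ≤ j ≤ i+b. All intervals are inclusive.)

none

(alarm ∧ ¬warn) must hold from j=0 onward; find where it first fails.
  j=0: fails → no k works.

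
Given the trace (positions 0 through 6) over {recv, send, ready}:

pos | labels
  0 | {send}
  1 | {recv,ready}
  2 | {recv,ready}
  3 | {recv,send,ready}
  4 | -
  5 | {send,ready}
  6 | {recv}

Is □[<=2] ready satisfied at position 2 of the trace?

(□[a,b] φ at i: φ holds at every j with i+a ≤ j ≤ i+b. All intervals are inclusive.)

Does not hold

Check ready at every j in [2,4]:
  j=2: true
  j=3: true
  j=4: false
Fails at j=4 → formula fails.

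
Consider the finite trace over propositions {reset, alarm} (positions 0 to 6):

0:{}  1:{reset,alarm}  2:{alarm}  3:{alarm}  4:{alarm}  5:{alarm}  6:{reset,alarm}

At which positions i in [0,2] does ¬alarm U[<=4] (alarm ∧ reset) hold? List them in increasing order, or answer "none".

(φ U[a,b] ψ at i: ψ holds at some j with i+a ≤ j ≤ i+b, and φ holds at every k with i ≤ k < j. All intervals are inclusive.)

0, 1

Evaluate at each i in [0,2]:
  i=0: ✓ (rhs at j=1; lhs holds on [0,0])
  i=1: ✓ (rhs at j=1)
  i=2: ✗ (lhs fails at k=2 before rhs at j=6)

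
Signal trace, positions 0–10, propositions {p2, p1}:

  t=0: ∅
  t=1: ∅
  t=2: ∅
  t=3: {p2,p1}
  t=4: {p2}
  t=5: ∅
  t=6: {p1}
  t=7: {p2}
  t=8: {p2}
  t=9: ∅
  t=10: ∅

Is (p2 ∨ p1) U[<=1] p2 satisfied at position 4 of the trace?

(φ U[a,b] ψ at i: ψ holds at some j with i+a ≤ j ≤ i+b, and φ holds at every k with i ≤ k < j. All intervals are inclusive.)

Need some j in [4,5] with p2, and (p2 ∨ p1) at every k in [4,j-1].
  j=4: p2 holds; no prefix to check → satisfied.

Holds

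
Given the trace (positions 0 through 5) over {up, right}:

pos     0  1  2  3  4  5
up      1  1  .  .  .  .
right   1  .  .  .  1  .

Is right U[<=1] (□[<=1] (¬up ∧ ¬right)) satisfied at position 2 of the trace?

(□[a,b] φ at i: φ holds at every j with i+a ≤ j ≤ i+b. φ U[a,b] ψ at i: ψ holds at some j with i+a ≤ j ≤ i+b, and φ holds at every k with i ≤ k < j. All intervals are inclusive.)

Need some j in [2,3] with □[<=1] (¬up ∧ ¬right), and right at every k in [2,j-1].
  j=2: □[<=1] (¬up ∧ ¬right) holds; no prefix to check → satisfied.

Holds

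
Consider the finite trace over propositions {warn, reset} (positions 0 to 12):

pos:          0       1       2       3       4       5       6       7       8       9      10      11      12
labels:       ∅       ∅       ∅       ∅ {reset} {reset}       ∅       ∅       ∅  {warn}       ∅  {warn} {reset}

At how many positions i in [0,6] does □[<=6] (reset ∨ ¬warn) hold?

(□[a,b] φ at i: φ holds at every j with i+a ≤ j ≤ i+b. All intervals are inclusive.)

Evaluate at each i in [0,6]:
  i=0: ✓ (all of [0,6])
  i=1: ✓ (all of [1,7])
  i=2: ✓ (all of [2,8])
  i=3: ✗ (fails at j=9)
  i=4: ✗ (fails at j=9)
  i=5: ✗ (fails at j=9)
  i=6: ✗ (fails at j=9)
Positions where it holds: {0, 1, 2} → 3.

3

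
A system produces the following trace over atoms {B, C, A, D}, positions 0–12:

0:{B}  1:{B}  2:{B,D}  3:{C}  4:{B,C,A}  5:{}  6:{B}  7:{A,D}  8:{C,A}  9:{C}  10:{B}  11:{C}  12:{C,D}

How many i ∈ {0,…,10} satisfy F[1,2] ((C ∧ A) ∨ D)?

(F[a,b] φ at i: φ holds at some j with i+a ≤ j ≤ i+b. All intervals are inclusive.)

8

Evaluate at each i in [0,10]:
  i=0: ✓ (witness j=2)
  i=1: ✓ (witness j=2)
  i=2: ✓ (witness j=4)
  i=3: ✓ (witness j=4)
  i=4: ✗ (none in [5,6])
  i=5: ✓ (witness j=7)
  i=6: ✓ (witness j=7)
  i=7: ✓ (witness j=8)
  i=8: ✗ (none in [9,10])
  i=9: ✗ (none in [10,11])
  i=10: ✓ (witness j=12)
Positions where it holds: {0, 1, 2, 3, 5, 6, 7, 10} → 8.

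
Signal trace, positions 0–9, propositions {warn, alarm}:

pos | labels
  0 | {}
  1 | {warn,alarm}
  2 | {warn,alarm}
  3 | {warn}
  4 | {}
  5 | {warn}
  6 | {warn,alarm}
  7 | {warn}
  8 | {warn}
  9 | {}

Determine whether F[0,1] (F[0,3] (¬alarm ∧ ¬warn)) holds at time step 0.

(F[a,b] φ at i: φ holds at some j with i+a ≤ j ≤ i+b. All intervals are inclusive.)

Check F[0,3] (¬alarm ∧ ¬warn) at each j in [0,1]:
  j=0: holds (witness at 0)
  j=1: holds (witness at 4)
Found at j=0 → formula holds.

Yes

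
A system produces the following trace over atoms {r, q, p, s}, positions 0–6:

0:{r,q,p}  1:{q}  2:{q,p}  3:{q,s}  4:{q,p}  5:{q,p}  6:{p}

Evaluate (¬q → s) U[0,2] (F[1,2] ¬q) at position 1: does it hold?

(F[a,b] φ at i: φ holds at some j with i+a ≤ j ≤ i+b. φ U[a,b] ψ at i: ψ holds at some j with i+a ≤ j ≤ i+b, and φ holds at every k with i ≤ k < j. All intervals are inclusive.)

Does not hold

Need some j in [1,3] with F[1,2] ¬q, and (¬q → s) at every k in [1,j-1].
  j=1: F[1,2] ¬q — fails (none in [2,3]).
  j=2: F[1,2] ¬q — fails (none in [3,4]).
  j=3: F[1,2] ¬q — fails (none in [4,5]).
No j in the window works → until fails.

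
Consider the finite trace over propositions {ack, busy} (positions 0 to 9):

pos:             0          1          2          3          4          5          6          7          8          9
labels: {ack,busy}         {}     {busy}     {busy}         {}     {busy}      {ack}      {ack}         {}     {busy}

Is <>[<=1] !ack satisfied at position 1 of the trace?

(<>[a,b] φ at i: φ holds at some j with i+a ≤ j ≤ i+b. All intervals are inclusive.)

Check !ack at each j in [1,2]:
  j=1: true
  j=2: true
Found at j=1 → formula holds.

Yes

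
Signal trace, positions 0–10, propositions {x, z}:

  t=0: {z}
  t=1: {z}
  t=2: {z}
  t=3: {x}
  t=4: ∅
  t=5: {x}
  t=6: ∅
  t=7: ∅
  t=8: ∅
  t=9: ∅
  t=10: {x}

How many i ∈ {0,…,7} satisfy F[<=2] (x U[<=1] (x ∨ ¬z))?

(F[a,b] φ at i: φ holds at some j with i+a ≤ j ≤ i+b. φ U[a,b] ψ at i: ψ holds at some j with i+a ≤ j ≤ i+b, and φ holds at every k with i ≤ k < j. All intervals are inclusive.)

7

Evaluate at each i in [0,7]:
  i=0: ✗ (none in [0,2])
  i=1: ✓ (witness j=3)
  i=2: ✓ (witness j=3)
  i=3: ✓ (witness j=3)
  i=4: ✓ (witness j=4)
  i=5: ✓ (witness j=5)
  i=6: ✓ (witness j=6)
  i=7: ✓ (witness j=7)
Positions where it holds: {1, 2, 3, 4, 5, 6, 7} → 7.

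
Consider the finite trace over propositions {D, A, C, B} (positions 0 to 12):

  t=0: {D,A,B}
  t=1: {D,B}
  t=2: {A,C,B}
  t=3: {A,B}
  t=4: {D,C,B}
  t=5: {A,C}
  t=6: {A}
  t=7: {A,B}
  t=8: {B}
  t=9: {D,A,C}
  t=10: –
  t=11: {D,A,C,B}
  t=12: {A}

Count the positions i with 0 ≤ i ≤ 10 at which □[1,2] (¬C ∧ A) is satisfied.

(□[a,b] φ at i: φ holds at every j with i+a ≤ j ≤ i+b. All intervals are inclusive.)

1

Evaluate at each i in [0,10]:
  i=0: ✗ (fails at j=1)
  i=1: ✗ (fails at j=2)
  i=2: ✗ (fails at j=4)
  i=3: ✗ (fails at j=4)
  i=4: ✗ (fails at j=5)
  i=5: ✓ (all of [6,7])
  i=6: ✗ (fails at j=8)
  i=7: ✗ (fails at j=8)
  i=8: ✗ (fails at j=9)
  i=9: ✗ (fails at j=10)
  i=10: ✗ (fails at j=11)
Positions where it holds: {5} → 1.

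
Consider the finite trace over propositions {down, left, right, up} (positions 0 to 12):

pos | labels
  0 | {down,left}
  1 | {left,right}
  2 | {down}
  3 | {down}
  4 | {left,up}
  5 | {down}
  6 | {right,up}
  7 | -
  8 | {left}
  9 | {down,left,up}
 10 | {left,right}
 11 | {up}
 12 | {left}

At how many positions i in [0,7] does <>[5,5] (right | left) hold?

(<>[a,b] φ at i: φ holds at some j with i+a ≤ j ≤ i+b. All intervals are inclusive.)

Evaluate at each i in [0,7]:
  i=0: ✗ (none in [5,5])
  i=1: ✓ (witness j=6)
  i=2: ✗ (none in [7,7])
  i=3: ✓ (witness j=8)
  i=4: ✓ (witness j=9)
  i=5: ✓ (witness j=10)
  i=6: ✗ (none in [11,11])
  i=7: ✓ (witness j=12)
Positions where it holds: {1, 3, 4, 5, 7} → 5.

5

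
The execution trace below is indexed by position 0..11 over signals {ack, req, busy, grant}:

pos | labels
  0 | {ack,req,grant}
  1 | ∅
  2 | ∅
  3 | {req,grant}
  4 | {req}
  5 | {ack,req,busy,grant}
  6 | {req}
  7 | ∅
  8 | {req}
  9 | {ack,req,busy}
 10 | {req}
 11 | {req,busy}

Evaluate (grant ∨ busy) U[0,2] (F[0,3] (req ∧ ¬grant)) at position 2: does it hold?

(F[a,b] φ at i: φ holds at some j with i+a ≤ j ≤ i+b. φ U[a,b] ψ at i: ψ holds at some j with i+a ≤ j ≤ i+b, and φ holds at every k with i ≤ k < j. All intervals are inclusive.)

Holds

Need some j in [2,4] with F[0,3] (req ∧ ¬grant), and (grant ∨ busy) at every k in [2,j-1].
  j=2: F[0,3] (req ∧ ¬grant) holds; no prefix to check → satisfied.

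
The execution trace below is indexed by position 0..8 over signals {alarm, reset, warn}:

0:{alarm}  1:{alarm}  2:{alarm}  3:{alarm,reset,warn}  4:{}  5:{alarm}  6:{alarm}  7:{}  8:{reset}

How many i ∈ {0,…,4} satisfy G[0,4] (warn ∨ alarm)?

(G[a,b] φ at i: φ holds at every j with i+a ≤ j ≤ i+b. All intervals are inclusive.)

Evaluate at each i in [0,4]:
  i=0: ✗ (fails at j=4)
  i=1: ✗ (fails at j=4)
  i=2: ✗ (fails at j=4)
  i=3: ✗ (fails at j=4)
  i=4: ✗ (fails at j=4)
Positions where it holds: {} → 0.

0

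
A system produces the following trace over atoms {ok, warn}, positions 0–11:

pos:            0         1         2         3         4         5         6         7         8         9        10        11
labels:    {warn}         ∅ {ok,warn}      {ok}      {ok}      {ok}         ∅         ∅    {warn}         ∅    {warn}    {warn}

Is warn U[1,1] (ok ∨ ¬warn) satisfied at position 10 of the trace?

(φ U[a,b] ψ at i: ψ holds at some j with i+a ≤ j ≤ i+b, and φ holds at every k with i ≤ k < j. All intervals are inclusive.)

No

Need some j in [11,11] with (ok ∨ ¬warn), and warn at every k in [10,j-1].
  j=11: (ok ∨ ¬warn) false.
No j in the window works → until fails.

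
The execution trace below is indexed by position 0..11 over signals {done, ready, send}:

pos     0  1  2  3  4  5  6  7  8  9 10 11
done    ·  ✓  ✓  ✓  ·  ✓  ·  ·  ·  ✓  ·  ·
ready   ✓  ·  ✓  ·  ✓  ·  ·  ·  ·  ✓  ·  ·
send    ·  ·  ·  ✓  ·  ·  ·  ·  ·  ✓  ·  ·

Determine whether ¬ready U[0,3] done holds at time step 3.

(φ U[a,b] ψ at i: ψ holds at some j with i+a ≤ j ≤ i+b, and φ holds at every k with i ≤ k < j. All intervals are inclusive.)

Need some j in [3,6] with done, and ¬ready at every k in [3,j-1].
  j=3: done holds; no prefix to check → satisfied.

Yes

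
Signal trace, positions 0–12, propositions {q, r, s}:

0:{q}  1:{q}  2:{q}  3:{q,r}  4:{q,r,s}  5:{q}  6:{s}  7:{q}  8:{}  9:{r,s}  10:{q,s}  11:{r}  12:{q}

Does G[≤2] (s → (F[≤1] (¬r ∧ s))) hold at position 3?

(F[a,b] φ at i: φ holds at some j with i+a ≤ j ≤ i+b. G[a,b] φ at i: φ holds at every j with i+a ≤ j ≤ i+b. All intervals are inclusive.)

Does not hold

Check (s → (F[≤1] (¬r ∧ s))) at every j in [3,5]:
  j=3: antecedent false → ✓
  j=4: antecedent true; consequent fails (none in [4,5]) → ✗
  j=5: antecedent false → ✓
Fails at j=4 → formula fails.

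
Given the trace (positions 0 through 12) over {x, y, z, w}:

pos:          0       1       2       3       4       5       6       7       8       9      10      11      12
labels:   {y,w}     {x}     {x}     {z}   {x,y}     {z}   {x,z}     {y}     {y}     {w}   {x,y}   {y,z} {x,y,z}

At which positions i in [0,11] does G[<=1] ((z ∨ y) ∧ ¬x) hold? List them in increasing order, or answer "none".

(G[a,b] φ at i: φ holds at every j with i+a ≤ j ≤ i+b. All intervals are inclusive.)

Evaluate at each i in [0,11]:
  i=0: ✗ (fails at j=1)
  i=1: ✗ (fails at j=1)
  i=2: ✗ (fails at j=2)
  i=3: ✗ (fails at j=4)
  i=4: ✗ (fails at j=4)
  i=5: ✗ (fails at j=6)
  i=6: ✗ (fails at j=6)
  i=7: ✓ (all of [7,8])
  i=8: ✗ (fails at j=9)
  i=9: ✗ (fails at j=9)
  i=10: ✗ (fails at j=10)
  i=11: ✗ (fails at j=12)

7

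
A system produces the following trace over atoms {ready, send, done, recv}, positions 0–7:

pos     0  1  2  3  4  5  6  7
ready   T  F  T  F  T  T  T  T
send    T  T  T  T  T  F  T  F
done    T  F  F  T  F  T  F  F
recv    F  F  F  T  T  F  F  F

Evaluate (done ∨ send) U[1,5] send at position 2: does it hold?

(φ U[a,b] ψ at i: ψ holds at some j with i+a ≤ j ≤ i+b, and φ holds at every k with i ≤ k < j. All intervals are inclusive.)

Need some j in [3,7] with send, and (done ∨ send) at every k in [2,j-1].
  j=3: send holds; (done ∨ send) holds at every k in [2,2] → satisfied.

Holds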